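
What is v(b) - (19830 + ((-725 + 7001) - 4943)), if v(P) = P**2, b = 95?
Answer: -12138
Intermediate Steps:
v(b) - (19830 + ((-725 + 7001) - 4943)) = 95**2 - (19830 + ((-725 + 7001) - 4943)) = 9025 - (19830 + (6276 - 4943)) = 9025 - (19830 + 1333) = 9025 - 1*21163 = 9025 - 21163 = -12138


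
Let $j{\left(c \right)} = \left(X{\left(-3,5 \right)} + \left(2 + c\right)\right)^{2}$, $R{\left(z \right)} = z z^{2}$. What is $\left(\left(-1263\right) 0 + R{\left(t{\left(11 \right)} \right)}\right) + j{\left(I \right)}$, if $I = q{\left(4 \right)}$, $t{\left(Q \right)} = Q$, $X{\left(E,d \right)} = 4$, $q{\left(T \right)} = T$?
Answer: $1431$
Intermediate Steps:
$I = 4$
$R{\left(z \right)} = z^{3}$
$j{\left(c \right)} = \left(6 + c\right)^{2}$ ($j{\left(c \right)} = \left(4 + \left(2 + c\right)\right)^{2} = \left(6 + c\right)^{2}$)
$\left(\left(-1263\right) 0 + R{\left(t{\left(11 \right)} \right)}\right) + j{\left(I \right)} = \left(\left(-1263\right) 0 + 11^{3}\right) + \left(6 + 4\right)^{2} = \left(0 + 1331\right) + 10^{2} = 1331 + 100 = 1431$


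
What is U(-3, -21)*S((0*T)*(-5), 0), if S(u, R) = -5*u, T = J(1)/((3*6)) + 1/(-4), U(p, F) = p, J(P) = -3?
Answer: 0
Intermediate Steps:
T = -5/12 (T = -3/(3*6) + 1/(-4) = -3/18 + 1*(-¼) = -3*1/18 - ¼ = -⅙ - ¼ = -5/12 ≈ -0.41667)
U(-3, -21)*S((0*T)*(-5), 0) = -(-15)*(0*(-5/12))*(-5) = -(-15)*0*(-5) = -(-15)*0 = -3*0 = 0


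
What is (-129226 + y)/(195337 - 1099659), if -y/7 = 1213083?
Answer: 8620807/904322 ≈ 9.5329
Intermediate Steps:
y = -8491581 (y = -7*1213083 = -8491581)
(-129226 + y)/(195337 - 1099659) = (-129226 - 8491581)/(195337 - 1099659) = -8620807/(-904322) = -8620807*(-1/904322) = 8620807/904322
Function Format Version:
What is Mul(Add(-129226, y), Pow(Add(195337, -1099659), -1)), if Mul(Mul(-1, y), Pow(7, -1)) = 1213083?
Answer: Rational(8620807, 904322) ≈ 9.5329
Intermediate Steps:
y = -8491581 (y = Mul(-7, 1213083) = -8491581)
Mul(Add(-129226, y), Pow(Add(195337, -1099659), -1)) = Mul(Add(-129226, -8491581), Pow(Add(195337, -1099659), -1)) = Mul(-8620807, Pow(-904322, -1)) = Mul(-8620807, Rational(-1, 904322)) = Rational(8620807, 904322)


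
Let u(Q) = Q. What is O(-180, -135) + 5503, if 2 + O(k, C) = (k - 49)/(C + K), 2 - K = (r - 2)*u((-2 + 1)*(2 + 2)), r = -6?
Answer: 907894/165 ≈ 5502.4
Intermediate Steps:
K = -30 (K = 2 - (-6 - 2)*(-2 + 1)*(2 + 2) = 2 - (-8)*(-1*4) = 2 - (-8)*(-4) = 2 - 1*32 = 2 - 32 = -30)
O(k, C) = -2 + (-49 + k)/(-30 + C) (O(k, C) = -2 + (k - 49)/(C - 30) = -2 + (-49 + k)/(-30 + C))
O(-180, -135) + 5503 = (11 - 180 - 2*(-135))/(-30 - 135) + 5503 = (11 - 180 + 270)/(-165) + 5503 = -1/165*101 + 5503 = -101/165 + 5503 = 907894/165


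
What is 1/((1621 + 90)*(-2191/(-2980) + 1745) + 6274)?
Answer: 2980/8919816421 ≈ 3.3409e-7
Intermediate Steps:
1/((1621 + 90)*(-2191/(-2980) + 1745) + 6274) = 1/(1711*(-2191*(-1/2980) + 1745) + 6274) = 1/(1711*(2191/2980 + 1745) + 6274) = 1/(1711*(5202291/2980) + 6274) = 1/(8901119901/2980 + 6274) = 1/(8919816421/2980) = 2980/8919816421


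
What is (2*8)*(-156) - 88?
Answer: -2584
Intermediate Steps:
(2*8)*(-156) - 88 = 16*(-156) - 88 = -2496 - 88 = -2584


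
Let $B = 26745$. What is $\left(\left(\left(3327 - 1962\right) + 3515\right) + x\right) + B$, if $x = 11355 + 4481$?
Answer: $47461$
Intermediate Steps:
$x = 15836$
$\left(\left(\left(3327 - 1962\right) + 3515\right) + x\right) + B = \left(\left(\left(3327 - 1962\right) + 3515\right) + 15836\right) + 26745 = \left(\left(1365 + 3515\right) + 15836\right) + 26745 = \left(4880 + 15836\right) + 26745 = 20716 + 26745 = 47461$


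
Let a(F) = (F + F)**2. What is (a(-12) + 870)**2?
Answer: 2090916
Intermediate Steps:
a(F) = 4*F**2 (a(F) = (2*F)**2 = 4*F**2)
(a(-12) + 870)**2 = (4*(-12)**2 + 870)**2 = (4*144 + 870)**2 = (576 + 870)**2 = 1446**2 = 2090916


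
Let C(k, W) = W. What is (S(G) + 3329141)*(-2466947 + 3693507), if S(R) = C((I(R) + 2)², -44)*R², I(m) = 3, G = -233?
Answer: 1153487688000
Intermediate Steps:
S(R) = -44*R²
(S(G) + 3329141)*(-2466947 + 3693507) = (-44*(-233)² + 3329141)*(-2466947 + 3693507) = (-44*54289 + 3329141)*1226560 = (-2388716 + 3329141)*1226560 = 940425*1226560 = 1153487688000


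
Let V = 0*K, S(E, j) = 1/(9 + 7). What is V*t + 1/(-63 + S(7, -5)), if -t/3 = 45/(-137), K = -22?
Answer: -16/1007 ≈ -0.015889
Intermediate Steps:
S(E, j) = 1/16
t = 135/137 (t = -135/(-137) = -135*(-1)/137 = -3*(-45/137) = 135/137 ≈ 0.98540)
V = 0 (V = 0*(-22) = 0)
V*t + 1/(-63 + S(7, -5)) = 0*(135/137) + 1/(-63 + 1/16) = 0 + 1/(-1007/16) = 0 - 16/1007 = -16/1007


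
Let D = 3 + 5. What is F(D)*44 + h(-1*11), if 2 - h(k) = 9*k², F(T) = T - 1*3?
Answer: -867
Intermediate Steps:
D = 8
F(T) = -3 + T (F(T) = T - 3 = -3 + T)
h(k) = 2 - 9*k²
F(D)*44 + h(-1*11) = (-3 + 8)*44 + (2 - 9*(-1*11)²) = 5*44 + (2 - 9*(-11)²) = 220 + (2 - 9*121) = 220 + (2 - 1089) = 220 - 1087 = -867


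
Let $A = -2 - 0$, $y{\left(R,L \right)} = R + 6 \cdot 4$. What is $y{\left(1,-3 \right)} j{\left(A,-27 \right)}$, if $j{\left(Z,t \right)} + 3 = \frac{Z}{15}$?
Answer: $- \frac{235}{3} \approx -78.333$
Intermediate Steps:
$y{\left(R,L \right)} = 24 + R$ ($y{\left(R,L \right)} = R + 24 = 24 + R$)
$A = -2$ ($A = -2 + 0 = -2$)
$j{\left(Z,t \right)} = -3 + \frac{Z}{15}$
$y{\left(1,-3 \right)} j{\left(A,-27 \right)} = \left(24 + 1\right) \left(-3 + \frac{1}{15} \left(-2\right)\right) = 25 \left(-3 - \frac{2}{15}\right) = 25 \left(- \frac{47}{15}\right) = - \frac{235}{3}$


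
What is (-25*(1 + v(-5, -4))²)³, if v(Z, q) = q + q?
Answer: -1838265625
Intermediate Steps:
v(Z, q) = 2*q
(-25*(1 + v(-5, -4))²)³ = (-25*(1 + 2*(-4))²)³ = (-25*(1 - 8)²)³ = (-25*(-7)²)³ = (-25*49)³ = (-1225)³ = -1838265625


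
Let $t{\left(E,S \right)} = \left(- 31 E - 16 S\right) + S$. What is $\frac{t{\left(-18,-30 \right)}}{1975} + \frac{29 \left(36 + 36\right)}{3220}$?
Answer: $\frac{368478}{317975} \approx 1.1588$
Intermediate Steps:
$t{\left(E,S \right)} = - 31 E - 15 S$
$\frac{t{\left(-18,-30 \right)}}{1975} + \frac{29 \left(36 + 36\right)}{3220} = \frac{\left(-31\right) \left(-18\right) - -450}{1975} + \frac{29 \left(36 + 36\right)}{3220} = \left(558 + 450\right) \frac{1}{1975} + 29 \cdot 72 \cdot \frac{1}{3220} = 1008 \cdot \frac{1}{1975} + 2088 \cdot \frac{1}{3220} = \frac{1008}{1975} + \frac{522}{805} = \frac{368478}{317975}$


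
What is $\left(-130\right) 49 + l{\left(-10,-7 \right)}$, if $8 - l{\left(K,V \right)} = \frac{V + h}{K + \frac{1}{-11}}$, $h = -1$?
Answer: $- \frac{706270}{111} \approx -6362.8$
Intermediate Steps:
$l{\left(K,V \right)} = 8 - \frac{-1 + V}{- \frac{1}{11} + K}$ ($l{\left(K,V \right)} = 8 - \frac{V - 1}{K + \frac{1}{-11}} = 8 - \frac{-1 + V}{K - \frac{1}{11}} = 8 - \frac{-1 + V}{- \frac{1}{11} + K}$)
$\left(-130\right) 49 + l{\left(-10,-7 \right)} = \left(-130\right) 49 + \frac{3 - -77 + 88 \left(-10\right)}{-1 + 11 \left(-10\right)} = -6370 + \frac{3 + 77 - 880}{-1 - 110} = -6370 + \frac{1}{-111} \left(-800\right) = -6370 - - \frac{800}{111} = -6370 + \frac{800}{111} = - \frac{706270}{111}$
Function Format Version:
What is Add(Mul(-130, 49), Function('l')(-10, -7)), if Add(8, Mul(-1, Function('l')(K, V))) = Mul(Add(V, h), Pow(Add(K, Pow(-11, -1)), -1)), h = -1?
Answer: Rational(-706270, 111) ≈ -6362.8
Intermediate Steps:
Function('l')(K, V) = Add(8, Mul(-1, Pow(Add(Rational(-1, 11), K), -1), Add(-1, V))) (Function('l')(K, V) = Add(8, Mul(-1, Mul(Add(V, -1), Pow(Add(K, Pow(-11, -1)), -1)))) = Add(8, Mul(-1, Mul(Add(-1, V), Pow(Add(K, Rational(-1, 11)), -1)))) = Add(8, Mul(-1, Mul(Add(-1, V), Pow(Add(Rational(-1, 11), K), -1)))) = Add(8, Mul(-1, Mul(Pow(Add(Rational(-1, 11), K), -1), Add(-1, V)))) = Add(8, Mul(-1, Pow(Add(Rational(-1, 11), K), -1), Add(-1, V))))
Add(Mul(-130, 49), Function('l')(-10, -7)) = Add(Mul(-130, 49), Mul(Pow(Add(-1, Mul(11, -10)), -1), Add(3, Mul(-11, -7), Mul(88, -10)))) = Add(-6370, Mul(Pow(Add(-1, -110), -1), Add(3, 77, -880))) = Add(-6370, Mul(Pow(-111, -1), -800)) = Add(-6370, Mul(Rational(-1, 111), -800)) = Add(-6370, Rational(800, 111)) = Rational(-706270, 111)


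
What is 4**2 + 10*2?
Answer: 36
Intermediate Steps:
4**2 + 10*2 = 16 + 20 = 36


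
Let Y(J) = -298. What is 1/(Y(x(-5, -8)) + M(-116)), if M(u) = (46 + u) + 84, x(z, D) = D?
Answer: -1/284 ≈ -0.0035211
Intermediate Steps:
M(u) = 130 + u
1/(Y(x(-5, -8)) + M(-116)) = 1/(-298 + (130 - 116)) = 1/(-298 + 14) = 1/(-284) = -1/284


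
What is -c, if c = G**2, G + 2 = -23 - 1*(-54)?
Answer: -841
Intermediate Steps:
G = 29 (G = -2 + (-23 - 1*(-54)) = -2 + (-23 + 54) = -2 + 31 = 29)
c = 841 (c = 29**2 = 841)
-c = -1*841 = -841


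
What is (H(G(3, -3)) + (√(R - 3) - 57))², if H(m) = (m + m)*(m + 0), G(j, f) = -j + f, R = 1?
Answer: (15 + I*√2)² ≈ 223.0 + 42.426*I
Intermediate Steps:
G(j, f) = f - j
H(m) = 2*m² (H(m) = (2*m)*m = 2*m²)
(H(G(3, -3)) + (√(R - 3) - 57))² = (2*(-3 - 1*3)² + (√(1 - 3) - 57))² = (2*(-3 - 3)² + (√(-2) - 57))² = (2*(-6)² + (I*√2 - 57))² = (2*36 + (-57 + I*√2))² = (72 + (-57 + I*√2))² = (15 + I*√2)²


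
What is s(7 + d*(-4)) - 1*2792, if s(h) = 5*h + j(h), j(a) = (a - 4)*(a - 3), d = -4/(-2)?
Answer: -2777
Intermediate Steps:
d = 2 (d = -4*(-½) = 2)
j(a) = (-4 + a)*(-3 + a)
s(h) = 12 + h² - 2*h (s(h) = 5*h + (12 + h² - 7*h) = 12 + h² - 2*h)
s(7 + d*(-4)) - 1*2792 = (12 + (7 + 2*(-4))² - 2*(7 + 2*(-4))) - 1*2792 = (12 + (7 - 8)² - 2*(7 - 8)) - 2792 = (12 + (-1)² - 2*(-1)) - 2792 = (12 + 1 + 2) - 2792 = 15 - 2792 = -2777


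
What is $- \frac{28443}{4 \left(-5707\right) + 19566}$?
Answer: $\frac{28443}{3262} \approx 8.7195$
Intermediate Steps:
$- \frac{28443}{4 \left(-5707\right) + 19566} = - \frac{28443}{-22828 + 19566} = - \frac{28443}{-3262} = \left(-28443\right) \left(- \frac{1}{3262}\right) = \frac{28443}{3262}$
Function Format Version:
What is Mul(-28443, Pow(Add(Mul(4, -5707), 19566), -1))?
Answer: Rational(28443, 3262) ≈ 8.7195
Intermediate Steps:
Mul(-28443, Pow(Add(Mul(4, -5707), 19566), -1)) = Mul(-28443, Pow(Add(-22828, 19566), -1)) = Mul(-28443, Pow(-3262, -1)) = Mul(-28443, Rational(-1, 3262)) = Rational(28443, 3262)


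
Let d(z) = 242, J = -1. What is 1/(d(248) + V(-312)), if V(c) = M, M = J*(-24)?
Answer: 1/266 ≈ 0.0037594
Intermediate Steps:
M = 24 (M = -1*(-24) = 24)
V(c) = 24
1/(d(248) + V(-312)) = 1/(242 + 24) = 1/266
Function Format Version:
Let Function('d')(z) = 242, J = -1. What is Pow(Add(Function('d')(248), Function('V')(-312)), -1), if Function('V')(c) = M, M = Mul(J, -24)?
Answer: Rational(1, 266) ≈ 0.0037594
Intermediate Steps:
M = 24 (M = Mul(-1, -24) = 24)
Function('V')(c) = 24
Pow(Add(Function('d')(248), Function('V')(-312)), -1) = Pow(Add(242, 24), -1) = Pow(266, -1) = Rational(1, 266)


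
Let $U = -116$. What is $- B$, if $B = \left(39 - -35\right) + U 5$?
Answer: $506$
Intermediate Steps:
$B = -506$ ($B = \left(39 - -35\right) - 580 = \left(39 + 35\right) - 580 = 74 - 580 = -506$)
$- B = \left(-1\right) \left(-506\right) = 506$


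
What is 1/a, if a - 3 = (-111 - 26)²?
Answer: 1/18772 ≈ 5.3271e-5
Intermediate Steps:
a = 18772 (a = 3 + (-111 - 26)² = 3 + (-137)² = 3 + 18769 = 18772)
1/a = 1/18772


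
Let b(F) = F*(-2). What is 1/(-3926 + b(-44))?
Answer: -1/3838 ≈ -0.00026055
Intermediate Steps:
b(F) = -2*F
1/(-3926 + b(-44)) = 1/(-3926 - 2*(-44)) = 1/(-3926 + 88) = 1/(-3838) = -1/3838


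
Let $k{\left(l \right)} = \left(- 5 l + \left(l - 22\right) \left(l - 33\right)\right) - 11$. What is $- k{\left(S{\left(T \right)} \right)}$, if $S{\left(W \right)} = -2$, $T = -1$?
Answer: $-839$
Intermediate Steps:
$k{\left(l \right)} = -11 - 5 l + \left(-33 + l\right) \left(-22 + l\right)$ ($k{\left(l \right)} = \left(- 5 l + \left(-22 + l\right) \left(-33 + l\right)\right) - 11 = \left(- 5 l + \left(-33 + l\right) \left(-22 + l\right)\right) - 11 = -11 - 5 l + \left(-33 + l\right) \left(-22 + l\right)$)
$- k{\left(S{\left(T \right)} \right)} = - (715 + \left(-2\right)^{2} - -120) = - (715 + 4 + 120) = \left(-1\right) 839 = -839$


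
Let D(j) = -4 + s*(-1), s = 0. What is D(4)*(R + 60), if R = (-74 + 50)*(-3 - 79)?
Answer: -8112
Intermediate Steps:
R = 1968 (R = -24*(-82) = 1968)
D(j) = -4 (D(j) = -4 + 0*(-1) = -4 + 0 = -4)
D(4)*(R + 60) = -4*(1968 + 60) = -4*2028 = -8112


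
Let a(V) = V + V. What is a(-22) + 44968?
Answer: 44924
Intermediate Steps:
a(V) = 2*V
a(-22) + 44968 = 2*(-22) + 44968 = -44 + 44968 = 44924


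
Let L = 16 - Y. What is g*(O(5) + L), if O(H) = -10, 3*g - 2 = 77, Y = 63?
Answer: -1501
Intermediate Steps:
g = 79/3 (g = ⅔ + (⅓)*77 = ⅔ + 77/3 = 79/3 ≈ 26.333)
L = -47 (L = 16 - 1*63 = 16 - 63 = -47)
g*(O(5) + L) = 79*(-10 - 47)/3 = (79/3)*(-57) = -1501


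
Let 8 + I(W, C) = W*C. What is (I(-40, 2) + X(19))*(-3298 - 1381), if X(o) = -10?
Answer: 458542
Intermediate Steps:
I(W, C) = -8 + C*W (I(W, C) = -8 + W*C = -8 + C*W)
(I(-40, 2) + X(19))*(-3298 - 1381) = ((-8 + 2*(-40)) - 10)*(-3298 - 1381) = ((-8 - 80) - 10)*(-4679) = (-88 - 10)*(-4679) = -98*(-4679) = 458542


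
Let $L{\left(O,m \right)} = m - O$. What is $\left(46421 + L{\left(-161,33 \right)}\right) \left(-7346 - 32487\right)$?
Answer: $-1856815295$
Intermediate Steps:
$\left(46421 + L{\left(-161,33 \right)}\right) \left(-7346 - 32487\right) = \left(46421 + \left(33 - -161\right)\right) \left(-7346 - 32487\right) = \left(46421 + \left(33 + 161\right)\right) \left(-39833\right) = \left(46421 + 194\right) \left(-39833\right) = 46615 \left(-39833\right) = -1856815295$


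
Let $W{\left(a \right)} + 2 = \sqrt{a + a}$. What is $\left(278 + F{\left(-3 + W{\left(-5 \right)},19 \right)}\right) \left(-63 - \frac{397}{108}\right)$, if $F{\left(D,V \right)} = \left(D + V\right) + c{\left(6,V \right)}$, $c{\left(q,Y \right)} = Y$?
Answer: $- \frac{2239511}{108} - \frac{7201 i \sqrt{10}}{108} \approx -20736.0 - 210.85 i$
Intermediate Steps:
$W{\left(a \right)} = -2 + \sqrt{2} \sqrt{a}$ ($W{\left(a \right)} = -2 + \sqrt{a + a} = -2 + \sqrt{2 a} = -2 + \sqrt{2} \sqrt{a}$)
$F{\left(D,V \right)} = D + 2 V$ ($F{\left(D,V \right)} = \left(D + V\right) + V = D + 2 V$)
$\left(278 + F{\left(-3 + W{\left(-5 \right)},19 \right)}\right) \left(-63 - \frac{397}{108}\right) = \left(278 + \left(\left(-3 - \left(2 - \sqrt{2} \sqrt{-5}\right)\right) + 2 \cdot 19\right)\right) \left(-63 - \frac{397}{108}\right) = \left(278 + \left(\left(-3 - \left(2 - \sqrt{2} i \sqrt{5}\right)\right) + 38\right)\right) \left(-63 - \frac{397}{108}\right) = \left(278 + \left(\left(-3 - \left(2 - i \sqrt{10}\right)\right) + 38\right)\right) \left(-63 - \frac{397}{108}\right) = \left(278 + \left(\left(-5 + i \sqrt{10}\right) + 38\right)\right) \left(- \frac{7201}{108}\right) = \left(278 + \left(33 + i \sqrt{10}\right)\right) \left(- \frac{7201}{108}\right) = \left(311 + i \sqrt{10}\right) \left(- \frac{7201}{108}\right) = - \frac{2239511}{108} - \frac{7201 i \sqrt{10}}{108}$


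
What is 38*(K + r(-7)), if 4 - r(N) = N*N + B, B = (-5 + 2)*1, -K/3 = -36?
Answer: 2508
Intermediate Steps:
K = 108 (K = -3*(-36) = 108)
B = -3 (B = -3*1 = -3)
r(N) = 7 - N**2 (r(N) = 4 - (N*N - 3) = 4 - (N**2 - 3) = 4 - (-3 + N**2) = 4 + (3 - N**2) = 7 - N**2)
38*(K + r(-7)) = 38*(108 + (7 - 1*(-7)**2)) = 38*(108 + (7 - 1*49)) = 38*(108 + (7 - 49)) = 38*(108 - 42) = 38*66 = 2508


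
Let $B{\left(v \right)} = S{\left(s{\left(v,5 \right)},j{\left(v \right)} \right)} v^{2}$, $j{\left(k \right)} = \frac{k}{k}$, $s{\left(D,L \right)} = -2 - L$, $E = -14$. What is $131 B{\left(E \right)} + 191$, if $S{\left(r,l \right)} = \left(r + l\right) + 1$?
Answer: $-128189$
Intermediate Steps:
$j{\left(k \right)} = 1$
$S{\left(r,l \right)} = 1 + l + r$ ($S{\left(r,l \right)} = \left(l + r\right) + 1 = 1 + l + r$)
$B{\left(v \right)} = - 5 v^{2}$ ($B{\left(v \right)} = \left(1 + 1 - 7\right) v^{2} = - 5 v^{2}$)
$131 B{\left(E \right)} + 191 = 131 \left(- 5 \left(-14\right)^{2}\right) + 191 = 131 \left(\left(-5\right) 196\right) + 191 = 131 \left(-980\right) + 191 = -128380 + 191 = -128189$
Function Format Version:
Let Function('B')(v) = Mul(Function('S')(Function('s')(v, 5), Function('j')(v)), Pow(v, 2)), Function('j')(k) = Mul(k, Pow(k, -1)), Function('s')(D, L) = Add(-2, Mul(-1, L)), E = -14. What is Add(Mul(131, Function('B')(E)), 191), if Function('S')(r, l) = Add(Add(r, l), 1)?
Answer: -128189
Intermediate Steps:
Function('j')(k) = 1
Function('S')(r, l) = Add(1, l, r) (Function('S')(r, l) = Add(Add(l, r), 1) = Add(1, l, r))
Function('B')(v) = Mul(-5, Pow(v, 2)) (Function('B')(v) = Mul(Add(1, 1, Add(-2, Mul(-1, 5))), Pow(v, 2)) = Mul(Add(1, 1, Add(-2, -5)), Pow(v, 2)) = Mul(Add(1, 1, -7), Pow(v, 2)) = Mul(-5, Pow(v, 2)))
Add(Mul(131, Function('B')(E)), 191) = Add(Mul(131, Mul(-5, Pow(-14, 2))), 191) = Add(Mul(131, Mul(-5, 196)), 191) = Add(Mul(131, -980), 191) = Add(-128380, 191) = -128189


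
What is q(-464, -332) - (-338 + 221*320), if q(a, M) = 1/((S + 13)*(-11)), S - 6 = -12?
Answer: -5419415/77 ≈ -70382.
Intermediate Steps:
S = -6 (S = 6 - 12 = -6)
q(a, M) = -1/77 (q(a, M) = 1/((-6 + 13)*(-11)) = 1/(7*(-11)) = 1/(-77) = -1/77)
q(-464, -332) - (-338 + 221*320) = -1/77 - (-338 + 221*320) = -1/77 - (-338 + 70720) = -1/77 - 1*70382 = -1/77 - 70382 = -5419415/77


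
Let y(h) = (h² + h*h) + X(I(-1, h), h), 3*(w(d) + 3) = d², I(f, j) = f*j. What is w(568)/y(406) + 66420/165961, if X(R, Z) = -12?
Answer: 23845911923/32826421956 ≈ 0.72642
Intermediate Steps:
w(d) = -3 + d²/3
y(h) = -12 + 2*h² (y(h) = (h² + h*h) - 12 = (h² + h²) - 12 = 2*h² - 12 = -12 + 2*h²)
w(568)/y(406) + 66420/165961 = (-3 + (⅓)*568²)/(-12 + 2*406²) + 66420/165961 = (-3 + (⅓)*322624)/(-12 + 2*164836) + 66420*(1/165961) = (-3 + 322624/3)/(-12 + 329672) + 66420/165961 = (322615/3)/329660 + 66420/165961 = (322615/3)*(1/329660) + 66420/165961 = 64523/197796 + 66420/165961 = 23845911923/32826421956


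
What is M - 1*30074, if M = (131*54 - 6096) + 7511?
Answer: -21585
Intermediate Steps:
M = 8489 (M = (7074 - 6096) + 7511 = 978 + 7511 = 8489)
M - 1*30074 = 8489 - 1*30074 = 8489 - 30074 = -21585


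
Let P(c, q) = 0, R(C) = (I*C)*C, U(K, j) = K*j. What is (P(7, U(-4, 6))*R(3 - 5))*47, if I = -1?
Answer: 0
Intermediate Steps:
R(C) = -C² (R(C) = (-C)*C = -C²)
(P(7, U(-4, 6))*R(3 - 5))*47 = (0*(-(3 - 5)²))*47 = (0*(-1*(-2)²))*47 = (0*(-1*4))*47 = (0*(-4))*47 = 0*47 = 0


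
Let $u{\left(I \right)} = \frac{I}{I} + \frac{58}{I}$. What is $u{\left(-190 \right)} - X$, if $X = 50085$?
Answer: $- \frac{4758009}{95} \approx -50084.0$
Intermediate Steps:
$u{\left(I \right)} = 1 + \frac{58}{I}$
$u{\left(-190 \right)} - X = \frac{58 - 190}{-190} - 50085 = \left(- \frac{1}{190}\right) \left(-132\right) - 50085 = \frac{66}{95} - 50085 = - \frac{4758009}{95}$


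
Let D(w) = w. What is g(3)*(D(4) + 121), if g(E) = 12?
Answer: 1500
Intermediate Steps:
g(3)*(D(4) + 121) = 12*(4 + 121) = 12*125 = 1500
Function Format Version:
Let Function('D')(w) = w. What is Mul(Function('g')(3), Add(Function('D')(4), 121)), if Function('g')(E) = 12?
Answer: 1500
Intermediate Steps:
Mul(Function('g')(3), Add(Function('D')(4), 121)) = Mul(12, Add(4, 121)) = Mul(12, 125) = 1500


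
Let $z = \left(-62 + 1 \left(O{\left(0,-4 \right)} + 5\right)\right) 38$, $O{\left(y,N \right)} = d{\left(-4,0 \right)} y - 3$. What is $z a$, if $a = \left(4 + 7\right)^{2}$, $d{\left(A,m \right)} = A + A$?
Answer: $-275880$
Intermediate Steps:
$d{\left(A,m \right)} = 2 A$
$O{\left(y,N \right)} = -3 - 8 y$ ($O{\left(y,N \right)} = 2 \left(-4\right) y - 3 = - 8 y - 3 = -3 - 8 y$)
$a = 121$ ($a = 11^{2} = 121$)
$z = -2280$ ($z = \left(-62 + 1 \left(\left(-3 - 0\right) + 5\right)\right) 38 = \left(-62 + 1 \left(\left(-3 + 0\right) + 5\right)\right) 38 = \left(-62 + 1 \left(-3 + 5\right)\right) 38 = \left(-62 + 1 \cdot 2\right) 38 = \left(-62 + 2\right) 38 = \left(-60\right) 38 = -2280$)
$z a = \left(-2280\right) 121 = -275880$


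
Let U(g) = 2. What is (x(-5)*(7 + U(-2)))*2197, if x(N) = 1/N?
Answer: -19773/5 ≈ -3954.6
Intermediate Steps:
x(N) = 1/N
(x(-5)*(7 + U(-2)))*2197 = ((7 + 2)/(-5))*2197 = -⅕*9*2197 = -9/5*2197 = -19773/5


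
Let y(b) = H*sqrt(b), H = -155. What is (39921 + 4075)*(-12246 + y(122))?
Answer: -538775016 - 6819380*sqrt(122) ≈ -6.1410e+8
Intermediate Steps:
y(b) = -155*sqrt(b)
(39921 + 4075)*(-12246 + y(122)) = (39921 + 4075)*(-12246 - 155*sqrt(122)) = 43996*(-12246 - 155*sqrt(122)) = -538775016 - 6819380*sqrt(122)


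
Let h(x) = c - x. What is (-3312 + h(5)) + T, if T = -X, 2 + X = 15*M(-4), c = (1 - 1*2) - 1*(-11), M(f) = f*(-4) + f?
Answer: -3485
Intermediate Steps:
M(f) = -3*f (M(f) = -4*f + f = -3*f)
c = 10 (c = (1 - 2) + 11 = -1 + 11 = 10)
X = 178 (X = -2 + 15*(-3*(-4)) = -2 + 15*12 = -2 + 180 = 178)
h(x) = 10 - x
T = -178 (T = -1*178 = -178)
(-3312 + h(5)) + T = (-3312 + (10 - 1*5)) - 178 = (-3312 + (10 - 5)) - 178 = (-3312 + 5) - 178 = -3307 - 178 = -3485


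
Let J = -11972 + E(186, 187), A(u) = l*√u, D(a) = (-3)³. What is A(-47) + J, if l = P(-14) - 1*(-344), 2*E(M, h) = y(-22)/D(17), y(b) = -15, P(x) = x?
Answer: -215491/18 + 330*I*√47 ≈ -11972.0 + 2262.4*I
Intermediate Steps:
D(a) = -27
E(M, h) = 5/18 (E(M, h) = (-15/(-27))/2 = (-15*(-1/27))/2 = (½)*(5/9) = 5/18)
l = 330 (l = -14 - 1*(-344) = -14 + 344 = 330)
A(u) = 330*√u
J = -215491/18 (J = -11972 + 5/18 = -215491/18 ≈ -11972.)
A(-47) + J = 330*√(-47) - 215491/18 = 330*(I*√47) - 215491/18 = 330*I*√47 - 215491/18 = -215491/18 + 330*I*√47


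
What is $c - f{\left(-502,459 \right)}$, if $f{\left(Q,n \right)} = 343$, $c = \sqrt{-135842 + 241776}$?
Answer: $-343 + \sqrt{105934} \approx -17.525$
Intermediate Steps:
$c = \sqrt{105934} \approx 325.48$
$c - f{\left(-502,459 \right)} = \sqrt{105934} - 343 = -343 + \sqrt{105934}$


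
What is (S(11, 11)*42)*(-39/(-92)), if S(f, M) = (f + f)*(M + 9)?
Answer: 180180/23 ≈ 7833.9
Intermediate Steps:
S(f, M) = 2*f*(9 + M) (S(f, M) = (2*f)*(9 + M) = 2*f*(9 + M))
(S(11, 11)*42)*(-39/(-92)) = ((2*11*(9 + 11))*42)*(-39/(-92)) = ((2*11*20)*42)*(-39*(-1/92)) = (440*42)*(39/92) = 18480*(39/92) = 180180/23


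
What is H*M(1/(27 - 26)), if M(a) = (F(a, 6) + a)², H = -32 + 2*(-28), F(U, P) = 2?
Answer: -792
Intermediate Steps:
H = -88 (H = -32 - 56 = -88)
M(a) = (2 + a)²
H*M(1/(27 - 26)) = -88*(2 + 1/(27 - 26))² = -88*(2 + 1/1)² = -88*(2 + 1)² = -88*3² = -88*9 = -792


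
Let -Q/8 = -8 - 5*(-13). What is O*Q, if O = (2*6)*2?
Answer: -10944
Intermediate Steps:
O = 24 (O = 12*2 = 24)
Q = -456 (Q = -8*(-8 - 5*(-13)) = -8*(-8 + 65) = -8*57 = -456)
O*Q = 24*(-456) = -10944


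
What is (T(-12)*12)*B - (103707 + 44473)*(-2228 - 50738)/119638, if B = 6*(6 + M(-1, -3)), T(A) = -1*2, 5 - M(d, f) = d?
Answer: 3820883708/59819 ≈ 63874.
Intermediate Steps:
M(d, f) = 5 - d
T(A) = -2
B = 72 (B = 6*(6 + (5 - 1*(-1))) = 6*(6 + (5 + 1)) = 6*(6 + 6) = 6*12 = 72)
(T(-12)*12)*B - (103707 + 44473)*(-2228 - 50738)/119638 = -2*12*72 - (103707 + 44473)*(-2228 - 50738)/119638 = -24*72 - 148180*(-52966)/119638 = -1728 - (-7848501880)/119638 = -1728 - 1*(-3924250940/59819) = -1728 + 3924250940/59819 = 3820883708/59819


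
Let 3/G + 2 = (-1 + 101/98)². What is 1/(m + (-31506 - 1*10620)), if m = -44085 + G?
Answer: -19199/1655193801 ≈ -1.1599e-5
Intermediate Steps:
G = -28812/19199 (G = 3/(-2 + (-1 + 101/98)²) = 3/(-2 + (3/98)²) = 3/(-2 + 9/9604) = 3/(-19199/9604) = 3*(-9604/19199) = -28812/19199 ≈ -1.5007)
m = -846416727/19199 (m = -44085 - 28812/19199 = -846416727/19199 ≈ -44087.)
1/(m + (-31506 - 1*10620)) = 1/(-846416727/19199 + (-31506 - 1*10620)) = 1/(-846416727/19199 + (-31506 - 10620)) = 1/(-846416727/19199 - 42126) = 1/(-1655193801/19199) = -19199/1655193801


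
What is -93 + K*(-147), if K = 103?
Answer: -15234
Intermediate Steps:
-93 + K*(-147) = -93 + 103*(-147) = -93 - 15141 = -15234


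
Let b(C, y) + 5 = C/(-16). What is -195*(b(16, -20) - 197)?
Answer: 39585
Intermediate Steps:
b(C, y) = -5 - C/16 (b(C, y) = -5 + C/(-16) = -5 + C*(-1/16) = -5 - C/16)
-195*(b(16, -20) - 197) = -195*((-5 - 1/16*16) - 197) = -195*((-5 - 1) - 197) = -195*(-6 - 197) = -195*(-203) = 39585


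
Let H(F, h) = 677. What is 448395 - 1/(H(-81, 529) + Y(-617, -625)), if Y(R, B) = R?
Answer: 26903699/60 ≈ 4.4840e+5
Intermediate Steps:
448395 - 1/(H(-81, 529) + Y(-617, -625)) = 448395 - 1/(677 - 617) = 448395 - 1/60 = 26903699/60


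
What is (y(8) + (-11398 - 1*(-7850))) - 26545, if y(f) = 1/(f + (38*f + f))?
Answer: -9629759/320 ≈ -30093.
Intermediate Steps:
y(f) = 1/(40*f) (y(f) = 1/(f + 39*f) = 1/(40*f))
(y(8) + (-11398 - 1*(-7850))) - 26545 = ((1/40)/8 + (-11398 - 1*(-7850))) - 26545 = ((1/40)*(1/8) + (-11398 + 7850)) - 26545 = (1/320 - 3548) - 26545 = -1135359/320 - 26545 = -9629759/320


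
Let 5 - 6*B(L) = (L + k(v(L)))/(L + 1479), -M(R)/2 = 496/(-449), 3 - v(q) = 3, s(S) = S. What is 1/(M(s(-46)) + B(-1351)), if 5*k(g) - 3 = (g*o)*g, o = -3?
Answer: 53880/258679 ≈ 0.20829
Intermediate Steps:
v(q) = 0 (v(q) = 3 - 1*3 = 3 - 3 = 0)
k(g) = ⅗ - 3*g²/5 (k(g) = ⅗ + ((g*(-3))*g)/5 = ⅗ + ((-3*g)*g)/5 = ⅗ + (-3*g²)/5 = ⅗ - 3*g²/5)
M(R) = 992/449 (M(R) = -992/(-449) = -992*(-1)/449 = -2*(-496/449) = 992/449)
B(L) = ⅚ - (⅗ + L)/(6*(1479 + L)) (B(L) = ⅚ - (L + (⅗ - ⅗*0²))/(6*(L + 1479)) = ⅚ - (L + (⅗ - ⅗*0))/(6*(1479 + L)) = ⅚ - (L + (⅗ + 0))/(6*(1479 + L)) = ⅚ - (L + ⅗)/(6*(1479 + L)) = ⅚ - (⅗ + L)/(6*(1479 + L)))
1/(M(s(-46)) + B(-1351)) = 1/(992/449 + 2*(9243 + 5*(-1351))/(15*(1479 - 1351))) = 1/(992/449 + (2/15)*(9243 - 6755)/128) = 1/(992/449 + (2/15)*(1/128)*2488) = 1/(992/449 + 311/120) = 1/(258679/53880) = 53880/258679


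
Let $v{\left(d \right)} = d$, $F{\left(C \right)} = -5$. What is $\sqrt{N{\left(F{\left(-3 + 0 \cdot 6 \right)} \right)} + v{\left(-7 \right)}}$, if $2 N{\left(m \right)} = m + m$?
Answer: $2 i \sqrt{3} \approx 3.4641 i$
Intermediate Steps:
$N{\left(m \right)} = m$ ($N{\left(m \right)} = \frac{m + m}{2} = \frac{2 m}{2} = m$)
$\sqrt{N{\left(F{\left(-3 + 0 \cdot 6 \right)} \right)} + v{\left(-7 \right)}} = \sqrt{-5 - 7} = \sqrt{-12} = 2 i \sqrt{3}$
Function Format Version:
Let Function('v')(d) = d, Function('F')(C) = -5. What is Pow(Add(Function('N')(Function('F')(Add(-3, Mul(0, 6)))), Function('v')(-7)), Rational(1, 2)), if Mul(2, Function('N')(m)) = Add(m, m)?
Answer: Mul(2, I, Pow(3, Rational(1, 2))) ≈ Mul(3.4641, I)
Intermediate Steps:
Function('N')(m) = m (Function('N')(m) = Mul(Rational(1, 2), Add(m, m)) = Mul(Rational(1, 2), Mul(2, m)) = m)
Pow(Add(Function('N')(Function('F')(Add(-3, Mul(0, 6)))), Function('v')(-7)), Rational(1, 2)) = Pow(Add(-5, -7), Rational(1, 2)) = Pow(-12, Rational(1, 2)) = Mul(2, I, Pow(3, Rational(1, 2)))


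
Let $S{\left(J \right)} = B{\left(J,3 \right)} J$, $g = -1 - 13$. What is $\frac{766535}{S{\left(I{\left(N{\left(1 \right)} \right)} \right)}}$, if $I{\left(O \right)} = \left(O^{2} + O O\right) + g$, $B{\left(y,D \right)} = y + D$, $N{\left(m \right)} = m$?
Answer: $\frac{766535}{108} \approx 7097.5$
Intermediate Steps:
$g = -14$
$B{\left(y,D \right)} = D + y$
$I{\left(O \right)} = -14 + 2 O^{2}$ ($I{\left(O \right)} = \left(O^{2} + O O\right) - 14 = \left(O^{2} + O^{2}\right) - 14 = 2 O^{2} - 14 = -14 + 2 O^{2}$)
$S{\left(J \right)} = J \left(3 + J\right)$ ($S{\left(J \right)} = \left(3 + J\right) J = J \left(3 + J\right)$)
$\frac{766535}{S{\left(I{\left(N{\left(1 \right)} \right)} \right)}} = \frac{766535}{\left(-14 + 2 \cdot 1^{2}\right) \left(3 - \left(14 - 2 \cdot 1^{2}\right)\right)} = \frac{766535}{\left(-14 + 2 \cdot 1\right) \left(3 + \left(-14 + 2 \cdot 1\right)\right)} = \frac{766535}{\left(-14 + 2\right) \left(3 + \left(-14 + 2\right)\right)} = \frac{766535}{\left(-12\right) \left(3 - 12\right)} = \frac{766535}{\left(-12\right) \left(-9\right)} = \frac{766535}{108}$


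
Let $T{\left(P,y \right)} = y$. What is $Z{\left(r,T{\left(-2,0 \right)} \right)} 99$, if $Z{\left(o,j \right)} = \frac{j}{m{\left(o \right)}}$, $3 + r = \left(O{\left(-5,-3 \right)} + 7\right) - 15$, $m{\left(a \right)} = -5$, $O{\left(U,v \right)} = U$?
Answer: $0$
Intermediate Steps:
$r = -16$ ($r = -3 + \left(\left(-5 + 7\right) - 15\right) = -3 + \left(2 - 15\right) = -3 - 13 = -16$)
$Z{\left(o,j \right)} = - \frac{j}{5}$ ($Z{\left(o,j \right)} = \frac{j}{-5} = j \left(- \frac{1}{5}\right) = - \frac{j}{5}$)
$Z{\left(r,T{\left(-2,0 \right)} \right)} 99 = \left(- \frac{1}{5}\right) 0 \cdot 99 = 0 \cdot 99 = 0$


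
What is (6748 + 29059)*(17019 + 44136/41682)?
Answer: 4233760562643/6947 ≈ 6.0944e+8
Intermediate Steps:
(6748 + 29059)*(17019 + 44136/41682) = 35807*(17019 + 44136*(1/41682)) = 35807*(17019 + 7356/6947) = 35807*(118238349/6947) = 4233760562643/6947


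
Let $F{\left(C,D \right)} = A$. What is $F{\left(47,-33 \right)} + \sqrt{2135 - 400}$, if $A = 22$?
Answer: $22 + \sqrt{1735} \approx 63.653$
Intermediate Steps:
$F{\left(C,D \right)} = 22$
$F{\left(47,-33 \right)} + \sqrt{2135 - 400} = 22 + \sqrt{2135 - 400} = 22 + \sqrt{1735}$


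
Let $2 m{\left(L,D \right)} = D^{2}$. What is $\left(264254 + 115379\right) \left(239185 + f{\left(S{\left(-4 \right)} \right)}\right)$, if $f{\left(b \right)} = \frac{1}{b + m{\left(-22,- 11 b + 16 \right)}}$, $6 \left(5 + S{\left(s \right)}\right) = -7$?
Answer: $\frac{22933538265087901}{252565} \approx 9.0802 \cdot 10^{10}$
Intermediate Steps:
$m{\left(L,D \right)} = \frac{D^{2}}{2}$
$S{\left(s \right)} = - \frac{37}{6}$ ($S{\left(s \right)} = -5 + \frac{1}{6} \left(-7\right) = -5 - \frac{7}{6} = - \frac{37}{6}$)
$f{\left(b \right)} = \frac{1}{b + \frac{\left(16 - 11 b\right)^{2}}{2}}$ ($f{\left(b \right)} = \frac{1}{b + \frac{\left(- 11 b + 16\right)^{2}}{2}} = \frac{1}{b + \frac{\left(16 - 11 b\right)^{2}}{2}}$)
$\left(264254 + 115379\right) \left(239185 + f{\left(S{\left(-4 \right)} \right)}\right) = \left(264254 + 115379\right) \left(239185 + \frac{2}{\left(-16 + 11 \left(- \frac{37}{6}\right)\right)^{2} + 2 \left(- \frac{37}{6}\right)}\right) = 379633 \left(239185 + \frac{2}{\left(-16 - \frac{407}{6}\right)^{2} - \frac{37}{3}}\right) = 379633 \left(239185 + \frac{2}{\left(- \frac{503}{6}\right)^{2} - \frac{37}{3}}\right) = 379633 \left(239185 + \frac{2}{\frac{253009}{36} - \frac{37}{3}}\right) = 379633 \left(239185 + \frac{2}{\frac{252565}{36}}\right) = 379633 \left(239185 + 2 \cdot \frac{36}{252565}\right) = 379633 \left(239185 + \frac{72}{252565}\right) = 379633 \cdot \frac{60409759597}{252565} = \frac{22933538265087901}{252565}$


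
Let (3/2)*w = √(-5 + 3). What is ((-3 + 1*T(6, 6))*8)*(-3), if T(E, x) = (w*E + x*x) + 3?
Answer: -864 - 96*I*√2 ≈ -864.0 - 135.76*I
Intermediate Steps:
w = 2*I*√2/3 (w = 2*√(-5 + 3)/3 = 2*√(-2)/3 = 2*(I*√2)/3 = 2*I*√2/3 ≈ 0.94281*I)
T(E, x) = 3 + x² + 2*I*E*√2/3 (T(E, x) = ((2*I*√2/3)*E + x*x) + 3 = (2*I*E*√2/3 + x²) + 3 = (x² + 2*I*E*√2/3) + 3 = 3 + x² + 2*I*E*√2/3)
((-3 + 1*T(6, 6))*8)*(-3) = ((-3 + 1*(3 + 6² + (⅔)*I*6*√2))*8)*(-3) = ((-3 + 1*(3 + 36 + 4*I*√2))*8)*(-3) = ((-3 + 1*(39 + 4*I*√2))*8)*(-3) = ((-3 + (39 + 4*I*√2))*8)*(-3) = ((36 + 4*I*√2)*8)*(-3) = (288 + 32*I*√2)*(-3) = -864 - 96*I*√2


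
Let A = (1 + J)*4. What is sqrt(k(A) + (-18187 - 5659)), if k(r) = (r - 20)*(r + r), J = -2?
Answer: I*sqrt(23654) ≈ 153.8*I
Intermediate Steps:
A = -4 (A = (1 - 2)*4 = -1*4 = -4)
k(r) = 2*r*(-20 + r) (k(r) = (-20 + r)*(2*r) = 2*r*(-20 + r))
sqrt(k(A) + (-18187 - 5659)) = sqrt(2*(-4)*(-20 - 4) + (-18187 - 5659)) = sqrt(2*(-4)*(-24) - 23846) = sqrt(192 - 23846) = sqrt(-23654) = I*sqrt(23654)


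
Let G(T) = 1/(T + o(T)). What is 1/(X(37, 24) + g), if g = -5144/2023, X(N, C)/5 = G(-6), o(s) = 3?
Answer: -6069/25547 ≈ -0.23756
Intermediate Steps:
G(T) = 1/(3 + T) (G(T) = 1/(T + 3) = 1/(3 + T))
X(N, C) = -5/3 (X(N, C) = 5/(3 - 6) = 5/(-3) = 5*(-⅓) = -5/3)
g = -5144/2023 (g = -5144*1/2023 = -5144/2023 ≈ -2.5428)
1/(X(37, 24) + g) = 1/(-5/3 - 5144/2023) = 1/(-25547/6069) = -6069/25547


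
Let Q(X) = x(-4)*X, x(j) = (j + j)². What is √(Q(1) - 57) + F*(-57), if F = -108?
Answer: 6156 + √7 ≈ 6158.6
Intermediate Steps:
x(j) = 4*j² (x(j) = (2*j)² = 4*j²)
Q(X) = 64*X (Q(X) = (4*(-4)²)*X = (4*16)*X = 64*X)
√(Q(1) - 57) + F*(-57) = √(64*1 - 57) - 108*(-57) = √(64 - 57) + 6156 = √7 + 6156 = 6156 + √7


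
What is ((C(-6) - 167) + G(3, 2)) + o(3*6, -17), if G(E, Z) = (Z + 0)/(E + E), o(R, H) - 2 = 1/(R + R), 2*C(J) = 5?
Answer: -5837/36 ≈ -162.14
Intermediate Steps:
C(J) = 5/2 (C(J) = (½)*5 = 5/2)
o(R, H) = 2 + 1/(2*R) (o(R, H) = 2 + 1/(R + R) = 2 + 1/(2*R))
G(E, Z) = Z/(2*E) (G(E, Z) = Z/((2*E)) = Z*(1/(2*E)) = Z/(2*E))
((C(-6) - 167) + G(3, 2)) + o(3*6, -17) = ((5/2 - 167) + (½)*2/3) + (2 + 1/(2*((3*6)))) = (-329/2 + (½)*2*(⅓)) + (2 + (½)/18) = (-329/2 + ⅓) + (2 + (½)*(1/18)) = -985/6 + (2 + 1/36) = -985/6 + 73/36 = -5837/36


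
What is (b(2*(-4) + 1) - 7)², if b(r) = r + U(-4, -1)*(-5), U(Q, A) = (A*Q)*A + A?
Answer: 121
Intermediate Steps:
U(Q, A) = A + Q*A² (U(Q, A) = Q*A² + A = A + Q*A²)
b(r) = 25 + r (b(r) = r - (1 - 1*(-4))*(-5) = r - (1 + 4)*(-5) = r - 1*5*(-5) = r - 5*(-5) = r + 25 = 25 + r)
(b(2*(-4) + 1) - 7)² = ((25 + (2*(-4) + 1)) - 7)² = ((25 + (-8 + 1)) - 7)² = ((25 - 7) - 7)² = (18 - 7)² = 11² = 121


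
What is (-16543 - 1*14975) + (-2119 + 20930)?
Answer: -12707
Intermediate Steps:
(-16543 - 1*14975) + (-2119 + 20930) = (-16543 - 14975) + 18811 = -31518 + 18811 = -12707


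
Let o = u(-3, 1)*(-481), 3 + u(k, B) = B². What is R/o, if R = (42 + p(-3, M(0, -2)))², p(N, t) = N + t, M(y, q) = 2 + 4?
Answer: 2025/962 ≈ 2.1050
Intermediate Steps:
M(y, q) = 6
u(k, B) = -3 + B²
o = 962 (o = (-3 + 1²)*(-481) = (-3 + 1)*(-481) = -2*(-481) = 962)
R = 2025 (R = (42 + (-3 + 6))² = (42 + 3)² = 45² = 2025)
R/o = 2025/962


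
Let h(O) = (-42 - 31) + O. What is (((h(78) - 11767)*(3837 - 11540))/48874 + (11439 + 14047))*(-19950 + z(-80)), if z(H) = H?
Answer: -13382097581750/24437 ≈ -5.4762e+8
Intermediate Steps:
h(O) = -73 + O
(((h(78) - 11767)*(3837 - 11540))/48874 + (11439 + 14047))*(-19950 + z(-80)) = ((((-73 + 78) - 11767)*(3837 - 11540))/48874 + (11439 + 14047))*(-19950 - 80) = (((5 - 11767)*(-7703))*(1/48874) + 25486)*(-20030) = (-11762*(-7703)*(1/48874) + 25486)*(-20030) = (90602686*(1/48874) + 25486)*(-20030) = (45301343/24437 + 25486)*(-20030) = (668102725/24437)*(-20030) = -13382097581750/24437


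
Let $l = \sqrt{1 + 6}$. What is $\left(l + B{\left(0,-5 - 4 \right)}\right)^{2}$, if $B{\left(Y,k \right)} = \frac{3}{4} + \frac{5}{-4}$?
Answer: $\frac{29}{4} - \sqrt{7} \approx 4.6042$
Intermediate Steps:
$B{\left(Y,k \right)} = - \frac{1}{2}$ ($B{\left(Y,k \right)} = 3 \cdot \frac{1}{4} + 5 \left(- \frac{1}{4}\right) = \frac{3}{4} - \frac{5}{4} = - \frac{1}{2}$)
$l = \sqrt{7} \approx 2.6458$
$\left(l + B{\left(0,-5 - 4 \right)}\right)^{2} = \left(\sqrt{7} - \frac{1}{2}\right)^{2} = \left(- \frac{1}{2} + \sqrt{7}\right)^{2}$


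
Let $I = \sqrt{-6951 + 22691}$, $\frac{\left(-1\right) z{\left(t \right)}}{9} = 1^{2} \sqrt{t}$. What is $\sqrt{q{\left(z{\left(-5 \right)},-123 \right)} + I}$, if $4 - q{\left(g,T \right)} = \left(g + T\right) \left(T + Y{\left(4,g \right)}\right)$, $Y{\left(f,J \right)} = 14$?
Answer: $\sqrt{-13403 + 2 \sqrt{3935} - 981 i \sqrt{5}} \approx 9.4863 - 115.62 i$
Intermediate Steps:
$z{\left(t \right)} = - 9 \sqrt{t}$ ($z{\left(t \right)} = - 9 \cdot 1^{2} \sqrt{t} = - 9 \cdot 1 \sqrt{t} = - 9 \sqrt{t}$)
$q{\left(g,T \right)} = 4 - \left(14 + T\right) \left(T + g\right)$ ($q{\left(g,T \right)} = 4 - \left(g + T\right) \left(T + 14\right) = 4 - \left(T + g\right) \left(14 + T\right) = 4 - \left(14 + T\right) \left(T + g\right)$)
$I = 2 \sqrt{3935}$ ($I = \sqrt{15740} = 2 \sqrt{3935} \approx 125.46$)
$\sqrt{q{\left(z{\left(-5 \right)},-123 \right)} + I} = \sqrt{\left(4 - \left(-123\right)^{2} - -1722 - 14 \left(- 9 \sqrt{-5}\right) - - 123 \left(- 9 \sqrt{-5}\right)\right) + 2 \sqrt{3935}} = \sqrt{\left(4 - 15129 + 1722 - 14 \left(- 9 i \sqrt{5}\right) - - 123 \left(- 9 i \sqrt{5}\right)\right) + 2 \sqrt{3935}} = \sqrt{\left(4 - 15129 + 1722 + 126 i \sqrt{5} - 1107 i \sqrt{5}\right) + 2 \sqrt{3935}} = \sqrt{\left(-13403 - 981 i \sqrt{5}\right) + 2 \sqrt{3935}} = \sqrt{-13403 + 2 \sqrt{3935} - 981 i \sqrt{5}}$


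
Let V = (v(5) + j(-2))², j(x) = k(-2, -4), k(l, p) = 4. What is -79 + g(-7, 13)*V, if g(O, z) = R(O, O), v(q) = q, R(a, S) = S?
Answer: -646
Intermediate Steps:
j(x) = 4
g(O, z) = O
V = 81 (V = (5 + 4)² = 9² = 81)
-79 + g(-7, 13)*V = -79 - 7*81 = -79 - 567 = -646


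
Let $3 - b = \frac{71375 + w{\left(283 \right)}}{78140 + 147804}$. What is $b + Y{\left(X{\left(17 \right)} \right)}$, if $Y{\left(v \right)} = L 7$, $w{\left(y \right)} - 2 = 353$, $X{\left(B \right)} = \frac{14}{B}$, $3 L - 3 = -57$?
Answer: $- \frac{13931421}{112972} \approx -123.32$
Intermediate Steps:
$L = -18$ ($L = 1 + \frac{1}{3} \left(-57\right) = 1 - 19 = -18$)
$w{\left(y \right)} = 355$ ($w{\left(y \right)} = 2 + 353 = 355$)
$b = \frac{303051}{112972}$ ($b = 3 - \frac{71375 + 355}{78140 + 147804} = 3 - \frac{71730}{225944} = 3 - 71730 \cdot \frac{1}{225944} = 3 - \frac{35865}{112972} = \frac{303051}{112972} \approx 2.6825$)
$Y{\left(v \right)} = -126$ ($Y{\left(v \right)} = \left(-18\right) 7 = -126$)
$b + Y{\left(X{\left(17 \right)} \right)} = \frac{303051}{112972} - 126 = - \frac{13931421}{112972}$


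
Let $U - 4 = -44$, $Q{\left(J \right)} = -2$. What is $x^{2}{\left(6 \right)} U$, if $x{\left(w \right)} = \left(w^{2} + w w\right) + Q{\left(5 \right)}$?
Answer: $-196000$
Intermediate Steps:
$x{\left(w \right)} = -2 + 2 w^{2}$ ($x{\left(w \right)} = \left(w^{2} + w w\right) - 2 = \left(w^{2} + w^{2}\right) - 2 = 2 w^{2} - 2 = -2 + 2 w^{2}$)
$U = -40$ ($U = 4 - 44 = -40$)
$x^{2}{\left(6 \right)} U = \left(-2 + 2 \cdot 6^{2}\right)^{2} \left(-40\right) = \left(-2 + 2 \cdot 36\right)^{2} \left(-40\right) = \left(-2 + 72\right)^{2} \left(-40\right) = 70^{2} \left(-40\right) = 4900 \left(-40\right) = -196000$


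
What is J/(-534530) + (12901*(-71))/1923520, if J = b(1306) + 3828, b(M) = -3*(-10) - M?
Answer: -49452280167/102817914560 ≈ -0.48097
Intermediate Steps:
b(M) = 30 - M
J = 2552 (J = (30 - 1*1306) + 3828 = (30 - 1306) + 3828 = -1276 + 3828 = 2552)
J/(-534530) + (12901*(-71))/1923520 = 2552/(-534530) + (12901*(-71))/1923520 = 2552*(-1/534530) - 915971*1/1923520 = -1276/267265 - 915971/1923520 = -49452280167/102817914560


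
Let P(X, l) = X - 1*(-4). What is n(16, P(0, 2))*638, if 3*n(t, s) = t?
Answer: 10208/3 ≈ 3402.7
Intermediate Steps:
P(X, l) = 4 + X (P(X, l) = X + 4 = 4 + X)
n(t, s) = t/3
n(16, P(0, 2))*638 = ((⅓)*16)*638 = (16/3)*638 = 10208/3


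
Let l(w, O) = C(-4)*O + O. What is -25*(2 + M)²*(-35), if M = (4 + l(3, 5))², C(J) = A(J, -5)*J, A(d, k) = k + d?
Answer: 1116616137875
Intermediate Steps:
A(d, k) = d + k
C(J) = J*(-5 + J) (C(J) = (J - 5)*J = (-5 + J)*J = J*(-5 + J))
l(w, O) = 37*O (l(w, O) = (-4*(-5 - 4))*O + O = (-4*(-9))*O + O = 36*O + O = 37*O)
M = 35721 (M = (4 + 37*5)² = (4 + 185)² = 189² = 35721)
-25*(2 + M)²*(-35) = -25*(2 + 35721)²*(-35) = -25*35723²*(-35) = -25*1276132729*(-35) = -31903318225*(-35) = 1116616137875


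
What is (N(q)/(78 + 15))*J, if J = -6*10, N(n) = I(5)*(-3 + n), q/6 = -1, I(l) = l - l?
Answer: 0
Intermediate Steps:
I(l) = 0
q = -6 (q = 6*(-1) = -6)
N(n) = 0 (N(n) = 0*(-3 + n) = 0)
J = -60
(N(q)/(78 + 15))*J = (0/(78 + 15))*(-60) = (0/93)*(-60) = (0*(1/93))*(-60) = 0*(-60) = 0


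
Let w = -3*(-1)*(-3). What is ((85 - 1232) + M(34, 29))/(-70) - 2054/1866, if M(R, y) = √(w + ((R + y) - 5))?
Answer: 99173/6531 ≈ 15.185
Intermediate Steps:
w = -9 (w = 3*(-3) = -9)
M(R, y) = √(-14 + R + y) (M(R, y) = √(-9 + ((R + y) - 5)) = √(-9 + (-5 + R + y)) = √(-14 + R + y))
((85 - 1232) + M(34, 29))/(-70) - 2054/1866 = ((85 - 1232) + √(-14 + 34 + 29))/(-70) - 2054/1866 = (-1147 + √49)*(-1/70) - 2054*1/1866 = (-1147 + 7)*(-1/70) - 1027/933 = -1140*(-1/70) - 1027/933 = 114/7 - 1027/933 = 99173/6531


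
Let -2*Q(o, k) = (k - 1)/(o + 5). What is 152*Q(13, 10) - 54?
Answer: -92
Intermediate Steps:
Q(o, k) = -(-1 + k)/(2*(5 + o)) (Q(o, k) = -(k - 1)/(2*(o + 5)) = -(-1 + k)/(2*(5 + o)))
152*Q(13, 10) - 54 = 152*((1 - 1*10)/(2*(5 + 13))) - 54 = 152*((½)*(1 - 10)/18) - 54 = 152*((½)*(1/18)*(-9)) - 54 = 152*(-¼) - 54 = -38 - 54 = -92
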